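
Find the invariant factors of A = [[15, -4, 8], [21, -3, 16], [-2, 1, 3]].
The Jordan structure of A has elementary divisors (x - 5)^3. Arranging the block sizes at each eigenvalue in decreasing order and taking row products gives the invariant factors.

Invariant factors (smallest first, each dividing the next): (x - 5)^3.

Check: the last factor (x - 5)^3 is the minimal polynomial, and the product (x - 5)^3 is the characteristic polynomial.

(x - 5)^3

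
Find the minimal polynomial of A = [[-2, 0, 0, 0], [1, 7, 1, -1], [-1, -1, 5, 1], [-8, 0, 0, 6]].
m_A(x) = (x - 6)^2(x + 2)

The characteristic polynomial factors as (x - 6)^3(x + 2). The minimal polynomial is ∏(x - λ)^{k_λ} where k_λ is the size of the largest Jordan block at λ.

For λ = -2: rank(A + 2I) = 3, and the largest Jordan block has size 1 (the smallest k with rank((A + 2I)^k) = rank((A + 2I)^(k+1))).
For λ = 6: rank(A - 6I) = 2, and the largest Jordan block has size 2 (the smallest k with rank((A - 6I)^k) = rank((A - 6I)^(k+1))).

So m_A(x) = (x - 6)^2(x + 2).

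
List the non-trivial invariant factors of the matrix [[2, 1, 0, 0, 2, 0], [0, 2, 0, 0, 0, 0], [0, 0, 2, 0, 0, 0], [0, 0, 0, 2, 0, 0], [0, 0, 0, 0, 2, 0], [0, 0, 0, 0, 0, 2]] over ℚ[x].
x - 2, x - 2, x - 2, x - 2, (x - 2)^2

The Jordan structure of A has elementary divisors (x - 2)^2, (x - 2), (x - 2), (x - 2), (x - 2). Arranging the block sizes at each eigenvalue in decreasing order and taking row products gives the invariant factors.

Invariant factors (smallest first, each dividing the next): x - 2, x - 2, x - 2, x - 2, (x - 2)^2.

Check: the last factor (x - 2)^2 is the minimal polynomial, and the product (x - 2)^6 is the characteristic polynomial.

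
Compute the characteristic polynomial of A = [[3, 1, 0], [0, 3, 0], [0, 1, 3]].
χ_A(x) = (x - 3)^3

xI - A = [[x - 3, -1, 0], [0, x - 3, 0], [0, -1, x - 3]].

Expanding det(xI - A) along the first row:
det(xI - A) = + (x - 3)·det([[x - 3, 0], [-1, x - 3]]) - (-1)·det([[0, 0], [0, x - 3]]) + (0)·det([[0, x - 3], [0, -1]]).

Evaluating gives χ_A(x) = x^3 - 9x^2 + 27x - 27 = (x - 3)^3.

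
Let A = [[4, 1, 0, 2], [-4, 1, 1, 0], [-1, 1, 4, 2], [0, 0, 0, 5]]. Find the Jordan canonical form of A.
The characteristic polynomial is det(xI - A) = (x - 5)(x - 3)^3, so the eigenvalues are 3 (algebraic multiplicity 3), 5 (algebraic multiplicity 1).

For λ = 3: rank(A - 3I) = 3, rank((A - 3I)^2) = 2, rank((A - 3I)^3) = 1. The eigenspace has dimension 4 - 3 = 1, so there is 1 Jordan block; the rank sequence gives block sizes [3].

For λ = 5: algebraic multiplicity 1 gives one 1×1 block.

Assembling the blocks gives the Jordan form J above.

J = [[3, 1, 0, 0], [0, 3, 1, 0], [0, 0, 3, 0], [0, 0, 0, 5]]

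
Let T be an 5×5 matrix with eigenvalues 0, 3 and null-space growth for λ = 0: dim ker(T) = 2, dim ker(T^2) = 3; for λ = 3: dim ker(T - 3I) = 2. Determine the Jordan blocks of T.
Jordan blocks: (0, 2), (0, 1), (3, 1), (3, 1)

λ = 0: successive nullity increments [2, 1] count blocks of size ≥ k; block sizes are [2, 1].
λ = 3: successive nullity increments [2] count blocks of size ≥ k; block sizes are [1, 1].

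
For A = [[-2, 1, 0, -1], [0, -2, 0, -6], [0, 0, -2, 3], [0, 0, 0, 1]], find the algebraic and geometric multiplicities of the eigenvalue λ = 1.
algebraic multiplicity 1, geometric multiplicity 1

The characteristic polynomial is (x - 1)(x + 2)^3, so the factor x - 1 appears with exponent 1: the algebraic multiplicity is 1.

rank(A - I) = 3, so the eigenspace has dimension 4 - 3 = 1: the geometric multiplicity is 1.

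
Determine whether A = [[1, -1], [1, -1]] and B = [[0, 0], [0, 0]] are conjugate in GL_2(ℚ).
No.

Both have characteristic polynomial x^2, but the minimal polynomial of A is x^2 while the minimal polynomial of B is x. The minimal polynomial is a similarity invariant, so A and B are not similar.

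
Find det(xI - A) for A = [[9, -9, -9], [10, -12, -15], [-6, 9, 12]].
χ_A(x) = (x - 3)^3

xI - A = [[x - 9, 9, 9], [-10, x + 12, 15], [6, -9, x - 12]].

Expanding det(xI - A) along the first row:
det(xI - A) = + (x - 9)·det([[x + 12, 15], [-9, x - 12]]) - (9)·det([[-10, 15], [6, x - 12]]) + (9)·det([[-10, x + 12], [6, -9]]).

Evaluating gives χ_A(x) = x^3 - 9x^2 + 27x - 27 = (x - 3)^3.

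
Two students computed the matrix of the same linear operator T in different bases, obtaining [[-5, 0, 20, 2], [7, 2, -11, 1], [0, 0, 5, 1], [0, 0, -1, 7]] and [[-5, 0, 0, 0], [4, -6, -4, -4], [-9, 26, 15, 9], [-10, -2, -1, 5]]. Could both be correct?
Two matrices over a field are similar if and only if they have the same invariant factors.

Both A and B have characteristic polynomial (x - 6)^2(x - 2)(x + 5) and minimal polynomial (x - 6)^2(x - 2)(x + 5). Computing further, both have invariant factors (x - 6)^2(x - 2)(x + 5). Hence A and B are similar.

Yes.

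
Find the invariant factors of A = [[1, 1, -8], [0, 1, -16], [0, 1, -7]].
The Jordan structure of A has elementary divisors (x + 3)^2, (x - 1). Arranging the block sizes at each eigenvalue in decreasing order and taking row products gives the invariant factors.

Invariant factors (smallest first, each dividing the next): (x - 1)(x + 3)^2.

Check: the last factor (x - 1)(x + 3)^2 is the minimal polynomial, and the product (x - 1)(x + 3)^2 is the characteristic polynomial.

(x - 1)(x + 3)^2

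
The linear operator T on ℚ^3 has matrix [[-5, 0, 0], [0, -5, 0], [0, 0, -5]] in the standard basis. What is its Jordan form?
The characteristic polynomial is det(xI - A) = (x + 5)^3, so the eigenvalues are -5 (algebraic multiplicity 3).

For λ = -5: rank(A + 5I) = 0. The eigenspace has dimension 3 - 0 = 3, so there are 3 Jordan blocks; the rank sequence gives block sizes [1, 1, 1].

Assembling the blocks gives the Jordan form J above.

J = [[-5, 0, 0], [0, -5, 0], [0, 0, -5]]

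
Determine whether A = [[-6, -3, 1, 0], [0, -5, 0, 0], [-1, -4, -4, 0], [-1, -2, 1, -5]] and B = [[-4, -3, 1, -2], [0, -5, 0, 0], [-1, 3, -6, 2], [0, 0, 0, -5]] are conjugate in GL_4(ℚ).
No.

Both have characteristic polynomial (x + 5)^4, but the minimal polynomial of A is (x + 5)^3 while the minimal polynomial of B is (x + 5)^2. The minimal polynomial is a similarity invariant, so A and B are not similar.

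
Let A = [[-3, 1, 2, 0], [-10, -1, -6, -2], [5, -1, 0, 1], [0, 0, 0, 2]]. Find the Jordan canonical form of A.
J = [[-3, 1, 0, 0], [0, -3, 0, 0], [0, 0, 2, 1], [0, 0, 0, 2]]

The characteristic polynomial is det(xI - A) = (x - 2)^2(x + 3)^2, so the eigenvalues are -3 (algebraic multiplicity 2), 2 (algebraic multiplicity 2).

For λ = -3: rank(A + 3I) = 3, rank((A + 3I)^2) = 2. The eigenspace has dimension 4 - 3 = 1, so there is 1 Jordan block; the rank sequence gives block sizes [2].

For λ = 2: rank(A - 2I) = 3, rank((A - 2I)^2) = 2. The eigenspace has dimension 4 - 3 = 1, so there is 1 Jordan block; the rank sequence gives block sizes [2].

Assembling the blocks gives the Jordan form J above.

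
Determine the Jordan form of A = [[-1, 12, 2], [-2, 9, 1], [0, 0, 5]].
The characteristic polynomial is det(xI - A) = (x - 5)^2(x - 3), so the eigenvalues are 3 (algebraic multiplicity 1), 5 (algebraic multiplicity 2).

For λ = 3: algebraic multiplicity 1 gives one 1×1 block.

For λ = 5: rank(A - 5I) = 2, rank((A - 5I)^2) = 1. The eigenspace has dimension 3 - 2 = 1, so there is 1 Jordan block; the rank sequence gives block sizes [2].

Assembling the blocks gives the Jordan form J above.

J = [[3, 0, 0], [0, 5, 1], [0, 0, 5]]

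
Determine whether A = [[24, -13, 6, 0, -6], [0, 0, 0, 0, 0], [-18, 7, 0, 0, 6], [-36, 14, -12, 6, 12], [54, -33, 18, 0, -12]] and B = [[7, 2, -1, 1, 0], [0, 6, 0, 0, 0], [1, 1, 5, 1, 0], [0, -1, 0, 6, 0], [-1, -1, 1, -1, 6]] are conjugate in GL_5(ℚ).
trace(A) = 18 but trace(B) = 30. The trace is a similarity invariant, so A and B are not similar.

No.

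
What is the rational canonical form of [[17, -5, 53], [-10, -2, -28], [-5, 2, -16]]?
R = [[0, 0, 6], [1, 0, 3], [0, 1, -1]]

The invariant factors of A (the non-unit diagonal entries of the Smith normal form of xI - A over ℚ[x]) are (x - 2)(x^2 + 3x + 3), each dividing the next. The characteristic polynomial is their product, (x - 2)(x^2 + 3x + 3).

The rational canonical form is the block-diagonal matrix of companion matrices C(f_i):
R = [[0, 0, 6], [1, 0, 3], [0, 1, -1]].

Note the characteristic polynomial does not split into linear factors over ℚ, so A has no Jordan form over ℚ; the rational canonical form exists over any field.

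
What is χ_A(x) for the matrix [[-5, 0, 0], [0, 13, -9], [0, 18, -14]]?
χ_A(x) = (x - 4)(x + 5)^2

xI - A = [[x + 5, 0, 0], [0, x - 13, 9], [0, -18, x + 14]].

Expanding det(xI - A) along the first row:
det(xI - A) = + (x + 5)·det([[x - 13, 9], [-18, x + 14]]) - (0)·det([[0, 9], [0, x + 14]]) + (0)·det([[0, x - 13], [0, -18]]).

Evaluating gives χ_A(x) = x^3 + 6x^2 - 15x - 100 = (x - 4)(x + 5)^2.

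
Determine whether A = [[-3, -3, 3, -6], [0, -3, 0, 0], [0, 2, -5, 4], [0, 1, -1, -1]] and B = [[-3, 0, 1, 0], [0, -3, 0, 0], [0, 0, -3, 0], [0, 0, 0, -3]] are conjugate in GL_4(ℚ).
Yes.

Two matrices over a field are similar if and only if they have the same invariant factors.

Both A and B have characteristic polynomial (x + 3)^4 and minimal polynomial (x + 3)^2. Computing further, both have invariant factors x + 3, x + 3, (x + 3)^2. Hence A and B are similar.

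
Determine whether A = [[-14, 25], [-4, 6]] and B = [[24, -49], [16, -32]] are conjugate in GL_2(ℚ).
Yes.

Two matrices over a field are similar if and only if they have the same invariant factors.

Both A and B have characteristic polynomial (x + 4)^2 and minimal polynomial (x + 4)^2. Computing further, both have invariant factors (x + 4)^2. Hence A and B are similar.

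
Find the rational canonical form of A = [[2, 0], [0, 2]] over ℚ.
The invariant factors of A (the non-unit diagonal entries of the Smith normal form of xI - A over ℚ[x]) are x - 2, x - 2, each dividing the next. The characteristic polynomial is their product, (x - 2)^2.

The rational canonical form is the block-diagonal matrix of companion matrices C(f_i):
R = [[2, 0], [0, 2]].

R = [[2, 0], [0, 2]]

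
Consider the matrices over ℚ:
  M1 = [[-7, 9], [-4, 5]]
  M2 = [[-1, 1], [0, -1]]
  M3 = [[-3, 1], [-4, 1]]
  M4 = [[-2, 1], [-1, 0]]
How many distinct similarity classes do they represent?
Characteristic polynomials: χ_{M1} = (x + 1)^2, χ_{M2} = (x + 1)^2, χ_{M3} = (x + 1)^2, χ_{M4} = (x + 1)^2.

{M1, M2, M3, M4}: invariant factors (x + 1)^2.

Matrices are similar if and only if their invariant-factor lists agree; the partition into similarity classes is {M1, M2, M3, M4}.

1 class: {M1, M2, M3, M4}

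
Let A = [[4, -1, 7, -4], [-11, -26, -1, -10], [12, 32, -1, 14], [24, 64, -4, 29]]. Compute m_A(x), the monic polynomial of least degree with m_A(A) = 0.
The characteristic polynomial factors as (x - 5)^2(x - 1)(x + 5). The minimal polynomial is ∏(x - λ)^{k_λ} where k_λ is the size of the largest Jordan block at λ.

For λ = -5: rank(A + 5I) = 3, and the largest Jordan block has size 1 (the smallest k with rank((A + 5I)^k) = rank((A + 5I)^(k+1))).
For λ = 1: rank(A - I) = 3, and the largest Jordan block has size 1 (the smallest k with rank((A - I)^k) = rank((A - I)^(k+1))).
For λ = 5: rank(A - 5I) = 3, and the largest Jordan block has size 2 (the smallest k with rank((A - 5I)^k) = rank((A - 5I)^(k+1))).

So m_A(x) = (x - 5)^2(x - 1)(x + 5).

m_A(x) = (x - 5)^2(x - 1)(x + 5)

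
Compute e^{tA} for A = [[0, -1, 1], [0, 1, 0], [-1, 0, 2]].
e^{tA} = [[(1 - t)*e^{t}, t*(t - 2)*e^{t}/2, t*e^{t}], [0, e^{t}, 0], [-t*e^{t}, t^2*e^{t}/2, (t + 1)*e^{t}]]

A has Jordan form J = [[1, 1, 0], [0, 1, 1], [0, 0, 1]] with A = PJP^{-1}, so e^{tA} = P e^{tJ} P^{-1}.

For a Jordan block J_k(λ), e^{tJ_k(λ)} = e^{λt} · (I + tN + t^2 N^2/2! + ... + t^{k-1} N^{k-1}/(k-1)!) where N is the nilpotent superdiagonal part.

Assembling the blocks and conjugating back gives the entries of e^{tA} as shown above.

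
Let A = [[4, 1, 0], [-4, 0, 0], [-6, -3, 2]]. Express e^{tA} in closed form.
A has Jordan form J = [[2, 1, 0], [0, 2, 0], [0, 0, 2]] with A = PJP^{-1}, so e^{tA} = P e^{tJ} P^{-1}.

For a Jordan block J_k(λ), e^{tJ_k(λ)} = e^{λt} · (I + tN + t^2 N^2/2! + ... + t^{k-1} N^{k-1}/(k-1)!) where N is the nilpotent superdiagonal part.

Assembling the blocks and conjugating back gives the entries of e^{tA} as shown above.

e^{tA} = [[(2*t + 1)*e^{2*t}, t*e^{2*t}, 0], [-4*t*e^{2*t}, (1 - 2*t)*e^{2*t}, 0], [-6*t*e^{2*t}, -3*t*e^{2*t}, e^{2*t}]]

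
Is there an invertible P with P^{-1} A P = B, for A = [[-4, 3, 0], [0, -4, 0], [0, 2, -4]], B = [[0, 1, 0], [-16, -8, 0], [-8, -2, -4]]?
Two matrices over a field are similar if and only if they have the same invariant factors.

Both A and B have characteristic polynomial (x + 4)^3 and minimal polynomial (x + 4)^2. Computing further, both have invariant factors x + 4, (x + 4)^2. Hence A and B are similar.

Yes.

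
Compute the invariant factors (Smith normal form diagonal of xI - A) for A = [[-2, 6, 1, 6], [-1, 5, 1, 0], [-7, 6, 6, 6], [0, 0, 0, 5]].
x - 5, (x - 5)^2(x + 1)

The Jordan structure of A has elementary divisors (x + 1), (x - 5)^2, (x - 5). Arranging the block sizes at each eigenvalue in decreasing order and taking row products gives the invariant factors.

Invariant factors (smallest first, each dividing the next): x - 5, (x - 5)^2(x + 1).

Check: the last factor (x - 5)^2(x + 1) is the minimal polynomial, and the product (x - 5)^3(x + 1) is the characteristic polynomial.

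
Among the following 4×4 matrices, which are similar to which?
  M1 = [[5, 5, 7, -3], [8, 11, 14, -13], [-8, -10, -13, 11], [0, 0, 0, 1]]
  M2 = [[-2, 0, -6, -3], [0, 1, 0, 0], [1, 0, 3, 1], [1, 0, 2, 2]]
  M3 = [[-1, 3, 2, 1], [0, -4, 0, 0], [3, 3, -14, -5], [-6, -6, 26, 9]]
3 classes: {M1}, {M2}, {M3}

Characteristic polynomials: χ_{M1} = (x - 1)^4, χ_{M2} = (x - 1)^4, χ_{M3} = (x + 1)^2(x + 4)^2.

{M1}: invariant factors (x - 1)^2, (x - 1)^2.

{M2}: invariant factors x - 1, x - 1, (x - 1)^2.

{M3}: invariant factors x + 4, (x + 1)^2(x + 4).

Matrices are similar if and only if their invariant-factor lists agree; the partition into similarity classes is {M1}, {M2}, {M3}.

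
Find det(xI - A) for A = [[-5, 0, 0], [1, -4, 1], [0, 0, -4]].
xI - A = [[x + 5, 0, 0], [-1, x + 4, -1], [0, 0, x + 4]].

Expanding det(xI - A) along the first row:
det(xI - A) = + (x + 5)·det([[x + 4, -1], [0, x + 4]]) - (0)·det([[-1, -1], [0, x + 4]]) + (0)·det([[-1, x + 4], [0, 0]]).

Evaluating gives χ_A(x) = x^3 + 13x^2 + 56x + 80 = (x + 4)^2(x + 5).

χ_A(x) = (x + 4)^2(x + 5)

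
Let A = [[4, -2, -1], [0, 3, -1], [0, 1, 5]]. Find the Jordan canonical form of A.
J = [[4, 1, 0], [0, 4, 1], [0, 0, 4]]

The characteristic polynomial is det(xI - A) = (x - 4)^3, so the eigenvalues are 4 (algebraic multiplicity 3).

For λ = 4: rank(A - 4I) = 2, rank((A - 4I)^2) = 1, rank((A - 4I)^3) = 0. The eigenspace has dimension 3 - 2 = 1, so there is 1 Jordan block; the rank sequence gives block sizes [3].

Assembling the blocks gives the Jordan form J above.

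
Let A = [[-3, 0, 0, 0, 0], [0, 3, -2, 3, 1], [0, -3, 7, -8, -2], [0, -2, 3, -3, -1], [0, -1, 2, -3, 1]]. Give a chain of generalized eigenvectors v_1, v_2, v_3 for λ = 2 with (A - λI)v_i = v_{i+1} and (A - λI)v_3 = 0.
v_1 = [[0, 0, -2, -1, 0]]^T, v_2 = [[0, 1, -2, -1, -1]]^T, v_3 = [[0, 1, -3, -2, -1]]^T

We seek v_1 ∈ ker((A - 2I)^3) \ ker((A - 2I)^2), then set v_{i+1} = (A - 2I) v_i.

One such chain is v_1 = [[0, 0, -2, -1, 0]]^T, v_2 = [[0, 1, -2, -1, -1]]^T, v_3 = [[0, 1, -3, -2, -1]]^T. Check: (A - 2I) v_3 = [[0, 0, 0, 0, 0]]^T = 0.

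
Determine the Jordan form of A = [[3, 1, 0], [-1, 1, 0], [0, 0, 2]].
J = [[2, 1, 0], [0, 2, 0], [0, 0, 2]]

The characteristic polynomial is det(xI - A) = (x - 2)^3, so the eigenvalues are 2 (algebraic multiplicity 3).

For λ = 2: rank(A - 2I) = 1, rank((A - 2I)^2) = 0. The eigenspace has dimension 3 - 1 = 2, so there are 2 Jordan blocks; the rank sequence gives block sizes [2, 1].

Assembling the blocks gives the Jordan form J above.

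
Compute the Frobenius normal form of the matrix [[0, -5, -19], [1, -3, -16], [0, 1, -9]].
R = [[0, 0, -64], [1, 0, -48], [0, 1, -12]]

The invariant factors of A (the non-unit diagonal entries of the Smith normal form of xI - A over ℚ[x]) are (x + 4)^3, each dividing the next. The characteristic polynomial is their product, (x + 4)^3.

The rational canonical form is the block-diagonal matrix of companion matrices C(f_i):
R = [[0, 0, -64], [1, 0, -48], [0, 1, -12]].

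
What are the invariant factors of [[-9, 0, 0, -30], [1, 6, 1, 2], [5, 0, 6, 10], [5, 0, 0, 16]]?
The Jordan structure of A has elementary divisors (x - 1), (x - 6)^2, (x - 6). Arranging the block sizes at each eigenvalue in decreasing order and taking row products gives the invariant factors.

Invariant factors (smallest first, each dividing the next): x - 6, (x - 6)^2(x - 1).

Check: the last factor (x - 6)^2(x - 1) is the minimal polynomial, and the product (x - 6)^3(x - 1) is the characteristic polynomial.

x - 6, (x - 6)^2(x - 1)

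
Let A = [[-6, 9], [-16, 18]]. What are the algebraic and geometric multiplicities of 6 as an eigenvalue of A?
The characteristic polynomial is (x - 6)^2, so the factor x - 6 appears with exponent 2: the algebraic multiplicity is 2.

rank(A - 6I) = 1, so the eigenspace has dimension 2 - 1 = 1: the geometric multiplicity is 1.

Since 1 < 2, A is not diagonalizable.

algebraic multiplicity 2, geometric multiplicity 1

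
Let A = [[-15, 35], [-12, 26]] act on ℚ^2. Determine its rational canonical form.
The invariant factors of A (the non-unit diagonal entries of the Smith normal form of xI - A over ℚ[x]) are (x - 6)(x - 5), each dividing the next. The characteristic polynomial is their product, (x - 6)(x - 5).

The rational canonical form is the block-diagonal matrix of companion matrices C(f_i):
R = [[0, -30], [1, 11]].

R = [[0, -30], [1, 11]]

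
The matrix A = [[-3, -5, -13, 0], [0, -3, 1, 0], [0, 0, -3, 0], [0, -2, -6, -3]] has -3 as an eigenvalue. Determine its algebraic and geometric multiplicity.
The characteristic polynomial is (x + 3)^4, so the factor x + 3 appears with exponent 4: the algebraic multiplicity is 4.

rank(A + 3I) = 2, so the eigenspace has dimension 4 - 2 = 2: the geometric multiplicity is 2.

Since 2 < 4, A is not diagonalizable.

algebraic multiplicity 4, geometric multiplicity 2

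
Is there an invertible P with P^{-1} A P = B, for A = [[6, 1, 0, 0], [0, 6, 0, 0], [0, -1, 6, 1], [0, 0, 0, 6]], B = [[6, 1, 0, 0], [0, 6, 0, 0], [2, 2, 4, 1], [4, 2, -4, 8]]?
Yes.

Two matrices over a field are similar if and only if they have the same invariant factors.

Both A and B have characteristic polynomial (x - 6)^4 and minimal polynomial (x - 6)^2. Computing further, both have invariant factors (x - 6)^2, (x - 6)^2. Hence A and B are similar.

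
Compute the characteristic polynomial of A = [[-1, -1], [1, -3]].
χ_A(x) = (x + 2)^2

xI - A = [[x + 1, 1], [-1, x + 3]].

Expanding det(xI - A) along the first row:
det(xI - A) = + (x + 1)·det([[x + 3]]) - (1)·det([[-1]]).

Evaluating gives χ_A(x) = x^2 + 4x + 4 = (x + 2)^2.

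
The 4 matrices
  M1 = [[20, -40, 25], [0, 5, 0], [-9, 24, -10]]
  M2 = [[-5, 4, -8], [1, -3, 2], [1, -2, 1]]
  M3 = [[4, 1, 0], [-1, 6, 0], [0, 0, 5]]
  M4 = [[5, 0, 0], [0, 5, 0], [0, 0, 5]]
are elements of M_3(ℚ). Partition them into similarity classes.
3 classes: {M1, M3}, {M2}, {M4}

Characteristic polynomials: χ_{M1} = (x - 5)^3, χ_{M2} = (x + 1)(x + 3)^2, χ_{M3} = (x - 5)^3, χ_{M4} = (x - 5)^3.

{M1, M3}: invariant factors x - 5, (x - 5)^2.

{M2}: invariant factors (x + 1)(x + 3)^2.

{M4}: invariant factors x - 5, x - 5, x - 5.

Matrices are similar if and only if their invariant-factor lists agree; the partition into similarity classes is {M1, M3}, {M2}, {M4}.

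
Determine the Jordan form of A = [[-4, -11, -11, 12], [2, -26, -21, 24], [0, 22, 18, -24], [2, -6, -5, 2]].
J = [[-4, 1, 0, 0], [0, -4, 1, 0], [0, 0, -4, 0], [0, 0, 0, 2]]

The characteristic polynomial is det(xI - A) = (x - 2)(x + 4)^3, so the eigenvalues are -4 (algebraic multiplicity 3), 2 (algebraic multiplicity 1).

For λ = -4: rank(A + 4I) = 3, rank((A + 4I)^2) = 2, rank((A + 4I)^3) = 1. The eigenspace has dimension 4 - 3 = 1, so there is 1 Jordan block; the rank sequence gives block sizes [3].

For λ = 2: algebraic multiplicity 1 gives one 1×1 block.

Assembling the blocks gives the Jordan form J above.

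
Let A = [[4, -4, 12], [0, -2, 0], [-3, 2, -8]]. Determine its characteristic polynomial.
xI - A = [[x - 4, 4, -12], [0, x + 2, 0], [3, -2, x + 8]].

Expanding det(xI - A) along the first row:
det(xI - A) = + (x - 4)·det([[x + 2, 0], [-2, x + 8]]) - (4)·det([[0, 0], [3, x + 8]]) + (-12)·det([[0, x + 2], [3, -2]]).

Evaluating gives χ_A(x) = x^3 + 6x^2 + 12x + 8 = (x + 2)^3.

χ_A(x) = (x + 2)^3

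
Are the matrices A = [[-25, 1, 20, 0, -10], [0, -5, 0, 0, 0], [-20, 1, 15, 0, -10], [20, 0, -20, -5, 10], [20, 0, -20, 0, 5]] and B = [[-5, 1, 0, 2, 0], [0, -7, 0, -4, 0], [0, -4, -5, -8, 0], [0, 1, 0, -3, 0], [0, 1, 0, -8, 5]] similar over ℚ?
Yes.

Two matrices over a field are similar if and only if they have the same invariant factors.

Both A and B have characteristic polynomial (x - 5)(x + 5)^4 and minimal polynomial (x - 5)(x + 5)^2. Computing further, both have invariant factors x + 5, x + 5, (x - 5)(x + 5)^2. Hence A and B are similar.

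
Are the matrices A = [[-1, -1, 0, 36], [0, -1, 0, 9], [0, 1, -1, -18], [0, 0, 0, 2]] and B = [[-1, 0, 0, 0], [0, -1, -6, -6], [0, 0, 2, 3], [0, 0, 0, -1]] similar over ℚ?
No.

Both have characteristic polynomial (x - 2)(x + 1)^3, but the minimal polynomial of A is (x - 2)(x + 1)^2 while the minimal polynomial of B is (x - 2)(x + 1). The minimal polynomial is a similarity invariant, so A and B are not similar.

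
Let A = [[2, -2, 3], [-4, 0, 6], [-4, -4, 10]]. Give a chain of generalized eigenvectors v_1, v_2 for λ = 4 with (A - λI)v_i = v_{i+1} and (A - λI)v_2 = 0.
v_1 = [[1, 1, 1]]^T, v_2 = [[-1, -2, -2]]^T

We seek v_1 ∈ ker((A - 4I)^2) \ ker(A - 4I), then set v_{i+1} = (A - 4I) v_i.

One such chain is v_1 = [[1, 1, 1]]^T, v_2 = [[-1, -2, -2]]^T. Check: (A - 4I) v_2 = [[0, 0, 0]]^T = 0.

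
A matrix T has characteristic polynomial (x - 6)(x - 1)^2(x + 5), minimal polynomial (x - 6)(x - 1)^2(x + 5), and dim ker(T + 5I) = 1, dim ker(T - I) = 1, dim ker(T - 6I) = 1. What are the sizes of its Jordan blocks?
λ = -5: algebraic multiplicity 1 (exponent in χ_T), largest block size 1 (exponent in m_T), 1 block (geometric multiplicity). This forces block sizes [1].
λ = 1: algebraic multiplicity 2 (exponent in χ_T), largest block size 2 (exponent in m_T), 1 block (geometric multiplicity). This forces block sizes [2].
λ = 6: algebraic multiplicity 1 (exponent in χ_T), largest block size 1 (exponent in m_T), 1 block (geometric multiplicity). This forces block sizes [1].

Jordan blocks: (-5, 1), (1, 2), (6, 1)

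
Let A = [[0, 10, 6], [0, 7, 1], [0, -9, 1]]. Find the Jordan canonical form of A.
J = [[0, 0, 0], [0, 4, 1], [0, 0, 4]]

The characteristic polynomial is det(xI - A) = x(x - 4)^2, so the eigenvalues are 0 (algebraic multiplicity 1), 4 (algebraic multiplicity 2).

For λ = 0: algebraic multiplicity 1 gives one 1×1 block.

For λ = 4: rank(A - 4I) = 2, rank((A - 4I)^2) = 1. The eigenspace has dimension 3 - 2 = 1, so there is 1 Jordan block; the rank sequence gives block sizes [2].

Assembling the blocks gives the Jordan form J above.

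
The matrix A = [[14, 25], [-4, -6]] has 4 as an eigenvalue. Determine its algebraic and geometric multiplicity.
algebraic multiplicity 2, geometric multiplicity 1

The characteristic polynomial is (x - 4)^2, so the factor x - 4 appears with exponent 2: the algebraic multiplicity is 2.

rank(A - 4I) = 1, so the eigenspace has dimension 2 - 1 = 1: the geometric multiplicity is 1.

Since 1 < 2, A is not diagonalizable.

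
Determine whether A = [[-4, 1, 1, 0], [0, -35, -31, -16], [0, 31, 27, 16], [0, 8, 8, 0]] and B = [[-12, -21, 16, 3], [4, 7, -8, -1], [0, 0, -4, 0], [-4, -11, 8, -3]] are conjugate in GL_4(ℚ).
Yes.

Two matrices over a field are similar if and only if they have the same invariant factors.

Both A and B have characteristic polynomial x(x + 4)^3 and minimal polynomial x(x + 4)^2. Computing further, both have invariant factors x + 4, x(x + 4)^2. Hence A and B are similar.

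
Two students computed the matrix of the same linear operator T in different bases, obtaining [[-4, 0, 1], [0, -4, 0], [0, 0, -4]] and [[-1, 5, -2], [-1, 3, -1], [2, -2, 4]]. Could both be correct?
trace(A) = -12 but trace(B) = 6. The trace is a similarity invariant, so A and B are not similar.

No.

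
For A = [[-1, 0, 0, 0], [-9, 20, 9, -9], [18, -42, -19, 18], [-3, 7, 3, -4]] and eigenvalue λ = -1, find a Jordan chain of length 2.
v_1 = [[-2, 1, -2, 2]]^T, v_2 = [[0, 3, -6, 1]]^T

We seek v_1 ∈ ker((A + I)^2) \ ker(A + I), then set v_{i+1} = (A + I) v_i.

One such chain is v_1 = [[-2, 1, -2, 2]]^T, v_2 = [[0, 3, -6, 1]]^T. Check: (A + I) v_2 = [[0, 0, 0, 0]]^T = 0.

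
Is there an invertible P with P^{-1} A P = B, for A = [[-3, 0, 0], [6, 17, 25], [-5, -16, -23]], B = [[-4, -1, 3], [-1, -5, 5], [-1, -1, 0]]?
Yes.

Two matrices over a field are similar if and only if they have the same invariant factors.

Both A and B have characteristic polynomial (x + 3)^3 and minimal polynomial (x + 3)^3. Computing further, both have invariant factors (x + 3)^3. Hence A and B are similar.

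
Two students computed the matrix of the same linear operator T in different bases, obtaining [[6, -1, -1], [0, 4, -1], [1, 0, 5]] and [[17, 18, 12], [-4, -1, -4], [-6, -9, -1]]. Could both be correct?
Both have characteristic polynomial (x - 5)^3, but the minimal polynomial of A is (x - 5)^3 while the minimal polynomial of B is (x - 5)^2. The minimal polynomial is a similarity invariant, so A and B are not similar.

No.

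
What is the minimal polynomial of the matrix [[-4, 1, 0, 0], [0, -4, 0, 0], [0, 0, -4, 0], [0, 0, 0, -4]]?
The characteristic polynomial factors as (x + 4)^4. The minimal polynomial is ∏(x - λ)^{k_λ} where k_λ is the size of the largest Jordan block at λ.

For λ = -4: rank(A + 4I) = 1, and the largest Jordan block has size 2 (the smallest k with rank((A + 4I)^k) = rank((A + 4I)^(k+1))).

So m_A(x) = (x + 4)^2.

m_A(x) = (x + 4)^2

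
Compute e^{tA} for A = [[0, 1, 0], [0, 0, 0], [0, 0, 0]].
A has Jordan form J = [[0, 1, 0], [0, 0, 0], [0, 0, 0]] with A = PJP^{-1}, so e^{tA} = P e^{tJ} P^{-1}.

For a Jordan block J_k(λ), e^{tJ_k(λ)} = e^{λt} · (I + tN + t^2 N^2/2! + ... + t^{k-1} N^{k-1}/(k-1)!) where N is the nilpotent superdiagonal part.

Assembling the blocks and conjugating back gives the entries of e^{tA} as shown above.

e^{tA} = [[1, t, 0], [0, 1, 0], [0, 0, 1]]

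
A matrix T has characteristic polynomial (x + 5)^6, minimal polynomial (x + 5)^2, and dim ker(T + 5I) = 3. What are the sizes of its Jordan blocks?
λ = -5: algebraic multiplicity 6 (exponent in χ_T), largest block size 2 (exponent in m_T), 3 blocks (geometric multiplicity). These force block sizes [2, 2, 2].

Jordan blocks: (-5, 2), (-5, 2), (-5, 2)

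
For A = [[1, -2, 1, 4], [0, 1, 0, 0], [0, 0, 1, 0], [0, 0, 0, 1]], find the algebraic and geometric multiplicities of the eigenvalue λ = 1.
algebraic multiplicity 4, geometric multiplicity 3

The characteristic polynomial is (x - 1)^4, so the factor x - 1 appears with exponent 4: the algebraic multiplicity is 4.

rank(A - I) = 1, so the eigenspace has dimension 4 - 1 = 3: the geometric multiplicity is 3.

Since 3 < 4, A is not diagonalizable.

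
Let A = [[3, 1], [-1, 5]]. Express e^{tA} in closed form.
e^{tA} = [[(1 - t)*e^{4*t}, t*e^{4*t}], [-t*e^{4*t}, (t + 1)*e^{4*t}]]

A has Jordan form J = [[4, 1], [0, 4]] with A = PJP^{-1}, so e^{tA} = P e^{tJ} P^{-1}.

For a Jordan block J_k(λ), e^{tJ_k(λ)} = e^{λt} · (I + tN + t^2 N^2/2! + ... + t^{k-1} N^{k-1}/(k-1)!) where N is the nilpotent superdiagonal part.

Assembling the blocks and conjugating back gives the entries of e^{tA} as shown above.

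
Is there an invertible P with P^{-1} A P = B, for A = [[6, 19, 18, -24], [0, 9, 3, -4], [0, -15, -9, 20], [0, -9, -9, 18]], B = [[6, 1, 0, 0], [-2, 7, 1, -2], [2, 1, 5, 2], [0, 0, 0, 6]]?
Two matrices over a field are similar if and only if they have the same invariant factors.

Both A and B have characteristic polynomial (x - 6)^4 and minimal polynomial (x - 6)^3. Computing further, both have invariant factors x - 6, (x - 6)^3. Hence A and B are similar.

Yes.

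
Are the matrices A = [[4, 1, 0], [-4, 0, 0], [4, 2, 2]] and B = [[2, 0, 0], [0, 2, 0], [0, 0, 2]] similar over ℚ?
Both have characteristic polynomial (x - 2)^3, but the minimal polynomial of A is (x - 2)^2 while the minimal polynomial of B is x - 2. The minimal polynomial is a similarity invariant, so A and B are not similar.

No.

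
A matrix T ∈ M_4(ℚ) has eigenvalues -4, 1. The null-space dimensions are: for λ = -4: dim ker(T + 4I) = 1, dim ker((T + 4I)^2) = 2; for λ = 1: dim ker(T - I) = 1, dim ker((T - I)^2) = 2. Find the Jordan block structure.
λ = -4: successive nullity increments [1, 1] count blocks of size ≥ k; block sizes are [2].
λ = 1: successive nullity increments [1, 1] count blocks of size ≥ k; block sizes are [2].

Jordan blocks: (-4, 2), (1, 2)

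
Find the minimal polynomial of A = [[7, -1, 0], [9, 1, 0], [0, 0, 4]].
m_A(x) = (x - 4)^2

The characteristic polynomial factors as (x - 4)^3. The minimal polynomial is ∏(x - λ)^{k_λ} where k_λ is the size of the largest Jordan block at λ.

For λ = 4: rank(A - 4I) = 1, and the largest Jordan block has size 2 (the smallest k with rank((A - 4I)^k) = rank((A - 4I)^(k+1))).

So m_A(x) = (x - 4)^2.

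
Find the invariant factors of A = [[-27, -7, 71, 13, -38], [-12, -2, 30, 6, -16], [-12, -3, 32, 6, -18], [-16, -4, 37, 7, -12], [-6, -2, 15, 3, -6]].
The Jordan structure of A has elementary divisors (x + 1)^2, (x - 2)^2, (x - 2). Arranging the block sizes at each eigenvalue in decreasing order and taking row products gives the invariant factors.

Invariant factors (smallest first, each dividing the next): x - 2, (x - 2)^2(x + 1)^2.

Check: the last factor (x - 2)^2(x + 1)^2 is the minimal polynomial, and the product (x - 2)^3(x + 1)^2 is the characteristic polynomial.

x - 2, (x - 2)^2(x + 1)^2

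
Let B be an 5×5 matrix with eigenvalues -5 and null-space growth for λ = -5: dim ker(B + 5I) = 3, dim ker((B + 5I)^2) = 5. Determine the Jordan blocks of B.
λ = -5: successive nullity increments [3, 2] count blocks of size ≥ k; block sizes are [2, 2, 1].

Jordan blocks: (-5, 2), (-5, 2), (-5, 1)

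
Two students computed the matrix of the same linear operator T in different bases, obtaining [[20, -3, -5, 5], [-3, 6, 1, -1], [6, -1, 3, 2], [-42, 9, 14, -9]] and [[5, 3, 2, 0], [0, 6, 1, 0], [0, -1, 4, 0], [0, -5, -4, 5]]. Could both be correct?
Two matrices over a field are similar if and only if they have the same invariant factors.

Both A and B have characteristic polynomial (x - 5)^4 and minimal polynomial (x - 5)^3. Computing further, both have invariant factors x - 5, (x - 5)^3. Hence A and B are similar.

Yes.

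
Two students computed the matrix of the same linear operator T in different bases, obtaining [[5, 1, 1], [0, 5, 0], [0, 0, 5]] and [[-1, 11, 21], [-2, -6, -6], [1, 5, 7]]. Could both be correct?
No.

trace(A) = 15 but trace(B) = 0. The trace is a similarity invariant, so A and B are not similar.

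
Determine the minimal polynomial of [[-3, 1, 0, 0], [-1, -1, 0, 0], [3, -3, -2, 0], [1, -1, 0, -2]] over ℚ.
m_A(x) = (x + 2)^2

The characteristic polynomial factors as (x + 2)^4. The minimal polynomial is ∏(x - λ)^{k_λ} where k_λ is the size of the largest Jordan block at λ.

For λ = -2: rank(A + 2I) = 1, and the largest Jordan block has size 2 (the smallest k with rank((A + 2I)^k) = rank((A + 2I)^(k+1))).

So m_A(x) = (x + 2)^2.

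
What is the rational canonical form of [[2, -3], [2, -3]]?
The invariant factors of A (the non-unit diagonal entries of the Smith normal form of xI - A over ℚ[x]) are x(x + 1), each dividing the next. The characteristic polynomial is their product, x(x + 1).

The rational canonical form is the block-diagonal matrix of companion matrices C(f_i):
R = [[0, 0], [1, -1]].

R = [[0, 0], [1, -1]]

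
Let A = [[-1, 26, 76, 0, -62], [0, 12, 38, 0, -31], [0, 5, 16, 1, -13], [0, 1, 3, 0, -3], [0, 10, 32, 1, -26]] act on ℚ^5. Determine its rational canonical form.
The invariant factors of A (the non-unit diagonal entries of the Smith normal form of xI - A over ℚ[x]) are x + 1, (x - 1)^3(x + 1), each dividing the next. The characteristic polynomial is their product, (x - 1)^3(x + 1)^2.

The rational canonical form is the block-diagonal matrix of companion matrices C(f_i):
R = [[-1, 0, 0, 0, 0], [0, 0, 0, 0, 1], [0, 1, 0, 0, -2], [0, 0, 1, 0, 0], [0, 0, 0, 1, 2]].

R = [[-1, 0, 0, 0, 0], [0, 0, 0, 0, 1], [0, 1, 0, 0, -2], [0, 0, 1, 0, 0], [0, 0, 0, 1, 2]]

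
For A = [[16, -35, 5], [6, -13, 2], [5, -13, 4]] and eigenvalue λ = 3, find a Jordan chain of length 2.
We seek v_1 ∈ ker((A - 3I)^2) \ ker(A - 3I), then set v_{i+1} = (A - 3I) v_i.

One such chain is v_1 = [[0, 0, 1]]^T, v_2 = [[5, 2, 1]]^T. Check: (A - 3I) v_2 = [[0, 0, 0]]^T = 0.

v_1 = [[0, 0, 1]]^T, v_2 = [[5, 2, 1]]^T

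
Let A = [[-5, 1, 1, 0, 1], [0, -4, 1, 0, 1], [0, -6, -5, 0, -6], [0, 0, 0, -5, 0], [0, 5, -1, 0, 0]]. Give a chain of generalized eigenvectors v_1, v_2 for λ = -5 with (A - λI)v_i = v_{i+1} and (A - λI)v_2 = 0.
We seek v_1 ∈ ker((A + 5I)^2) \ ker(A + 5I), then set v_{i+1} = (A + 5I) v_i.

One such chain is v_1 = [[0, 0, 1, 0, 0]]^T, v_2 = [[1, 1, 0, 0, -1]]^T. Check: (A + 5I) v_2 = [[0, 0, 0, 0, 0]]^T = 0.

v_1 = [[0, 0, 1, 0, 0]]^T, v_2 = [[1, 1, 0, 0, -1]]^T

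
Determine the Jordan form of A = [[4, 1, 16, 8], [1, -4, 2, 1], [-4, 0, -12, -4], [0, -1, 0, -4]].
J = [[-4, 1, 0, 0], [0, -4, 1, 0], [0, 0, -4, 0], [0, 0, 0, -4]]

The characteristic polynomial is det(xI - A) = (x + 4)^4, so the eigenvalues are -4 (algebraic multiplicity 4).

For λ = -4: rank(A + 4I) = 2, rank((A + 4I)^2) = 1, rank((A + 4I)^3) = 0. The eigenspace has dimension 4 - 2 = 2, so there are 2 Jordan blocks; the rank sequence gives block sizes [3, 1].

Assembling the blocks gives the Jordan form J above.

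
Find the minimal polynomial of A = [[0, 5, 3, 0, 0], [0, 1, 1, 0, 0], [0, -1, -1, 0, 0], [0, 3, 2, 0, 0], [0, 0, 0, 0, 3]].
The characteristic polynomial factors as x^4(x - 3). The minimal polynomial is ∏(x - λ)^{k_λ} where k_λ is the size of the largest Jordan block at λ.

For λ = 0: rank(A) = 3, and the largest Jordan block has size 3 (the smallest k with rank(A^k) = rank(A^(k+1))).
For λ = 3: rank(A - 3I) = 4, and the largest Jordan block has size 1 (the smallest k with rank((A - 3I)^k) = rank((A - 3I)^(k+1))).

So m_A(x) = x^3(x - 3).

m_A(x) = x^3(x - 3)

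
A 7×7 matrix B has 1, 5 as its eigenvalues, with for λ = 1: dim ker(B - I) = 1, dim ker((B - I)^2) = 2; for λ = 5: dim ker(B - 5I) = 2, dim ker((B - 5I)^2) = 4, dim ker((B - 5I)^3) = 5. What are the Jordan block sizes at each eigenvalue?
Jordan blocks: (1, 2), (5, 3), (5, 2)

λ = 1: successive nullity increments [1, 1] count blocks of size ≥ k; block sizes are [2].
λ = 5: successive nullity increments [2, 2, 1] count blocks of size ≥ k; block sizes are [3, 2].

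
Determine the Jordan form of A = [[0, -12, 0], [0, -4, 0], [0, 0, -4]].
The characteristic polynomial is det(xI - A) = x(x + 4)^2, so the eigenvalues are -4 (algebraic multiplicity 2), 0 (algebraic multiplicity 1).

For λ = -4: rank(A + 4I) = 1. The eigenspace has dimension 3 - 1 = 2, so there are 2 Jordan blocks; the rank sequence gives block sizes [1, 1].

For λ = 0: algebraic multiplicity 1 gives one 1×1 block.

Assembling the blocks gives the Jordan form J above.

J = [[-4, 0, 0], [0, -4, 0], [0, 0, 0]]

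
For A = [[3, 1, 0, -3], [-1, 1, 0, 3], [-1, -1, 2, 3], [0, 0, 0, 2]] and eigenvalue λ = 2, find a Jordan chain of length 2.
We seek v_1 ∈ ker((A - 2I)^2) \ ker(A - 2I), then set v_{i+1} = (A - 2I) v_i.

One such chain is v_1 = [[0, 1, 1, 0]]^T, v_2 = [[1, -1, -1, 0]]^T. Check: (A - 2I) v_2 = [[0, 0, 0, 0]]^T = 0.

v_1 = [[0, 1, 1, 0]]^T, v_2 = [[1, -1, -1, 0]]^T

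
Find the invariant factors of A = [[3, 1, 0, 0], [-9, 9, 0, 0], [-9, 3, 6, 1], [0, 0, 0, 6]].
The Jordan structure of A has elementary divisors (x - 6)^2, (x - 6)^2. Arranging the block sizes at each eigenvalue in decreasing order and taking row products gives the invariant factors.

Invariant factors (smallest first, each dividing the next): (x - 6)^2, (x - 6)^2.

Check: the last factor (x - 6)^2 is the minimal polynomial, and the product (x - 6)^4 is the characteristic polynomial.

(x - 6)^2, (x - 6)^2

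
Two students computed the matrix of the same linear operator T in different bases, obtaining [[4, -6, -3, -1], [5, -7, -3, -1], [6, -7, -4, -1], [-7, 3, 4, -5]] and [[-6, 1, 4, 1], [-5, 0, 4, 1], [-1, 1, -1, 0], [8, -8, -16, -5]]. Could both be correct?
Two matrices over a field are similar if and only if they have the same invariant factors.

Both A and B have characteristic polynomial (x + 1)^2(x + 5)^2 and minimal polynomial (x + 1)^2(x + 5)^2. Computing further, both have invariant factors (x + 1)^2(x + 5)^2. Hence A and B are similar.

Yes.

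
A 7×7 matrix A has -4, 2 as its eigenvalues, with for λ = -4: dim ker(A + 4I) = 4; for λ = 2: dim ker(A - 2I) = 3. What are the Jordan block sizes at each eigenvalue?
λ = -4: successive nullity increments [4] count blocks of size ≥ k; block sizes are [1, 1, 1, 1].
λ = 2: successive nullity increments [3] count blocks of size ≥ k; block sizes are [1, 1, 1].

Jordan blocks: (-4, 1), (-4, 1), (-4, 1), (-4, 1), (2, 1), (2, 1), (2, 1)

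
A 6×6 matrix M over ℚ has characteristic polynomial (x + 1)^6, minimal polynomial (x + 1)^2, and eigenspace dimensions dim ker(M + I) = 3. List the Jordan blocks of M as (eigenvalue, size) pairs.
Jordan blocks: (-1, 2), (-1, 2), (-1, 2)

λ = -1: algebraic multiplicity 6 (exponent in χ_M), largest block size 2 (exponent in m_M), 3 blocks (geometric multiplicity). These force block sizes [2, 2, 2].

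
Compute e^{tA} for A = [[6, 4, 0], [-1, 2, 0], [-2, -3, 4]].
e^{tA} = [[(2*t + 1)*e^{4*t}, 4*t*e^{4*t}, 0], [-t*e^{4*t}, (1 - 2*t)*e^{4*t}, 0], [t*(-t - 4)*e^{4*t}/2, t*(-t - 3)*e^{4*t}, e^{4*t}]]

A has Jordan form J = [[4, 1, 0], [0, 4, 1], [0, 0, 4]] with A = PJP^{-1}, so e^{tA} = P e^{tJ} P^{-1}.

For a Jordan block J_k(λ), e^{tJ_k(λ)} = e^{λt} · (I + tN + t^2 N^2/2! + ... + t^{k-1} N^{k-1}/(k-1)!) where N is the nilpotent superdiagonal part.

Assembling the blocks and conjugating back gives the entries of e^{tA} as shown above.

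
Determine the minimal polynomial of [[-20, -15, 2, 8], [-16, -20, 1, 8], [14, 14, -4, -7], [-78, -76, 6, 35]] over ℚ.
The characteristic polynomial factors as (x - 3)(x + 4)^3. The minimal polynomial is ∏(x - λ)^{k_λ} where k_λ is the size of the largest Jordan block at λ.

For λ = -4: rank(A + 4I) = 3, and the largest Jordan block has size 3 (the smallest k with rank((A + 4I)^k) = rank((A + 4I)^(k+1))).
For λ = 3: rank(A - 3I) = 3, and the largest Jordan block has size 1 (the smallest k with rank((A - 3I)^k) = rank((A - 3I)^(k+1))).

So m_A(x) = (x - 3)(x + 4)^3.

m_A(x) = (x - 3)(x + 4)^3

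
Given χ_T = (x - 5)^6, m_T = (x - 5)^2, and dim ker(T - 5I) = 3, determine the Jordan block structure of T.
Jordan blocks: (5, 2), (5, 2), (5, 2)

λ = 5: algebraic multiplicity 6 (exponent in χ_T), largest block size 2 (exponent in m_T), 3 blocks (geometric multiplicity). These force block sizes [2, 2, 2].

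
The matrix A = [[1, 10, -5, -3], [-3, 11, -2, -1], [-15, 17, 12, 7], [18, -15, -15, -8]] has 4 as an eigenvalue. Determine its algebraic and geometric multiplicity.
algebraic multiplicity 4, geometric multiplicity 2

The characteristic polynomial is (x - 4)^4, so the factor x - 4 appears with exponent 4: the algebraic multiplicity is 4.

rank(A - 4I) = 2, so the eigenspace has dimension 4 - 2 = 2: the geometric multiplicity is 2.

Since 2 < 4, A is not diagonalizable.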